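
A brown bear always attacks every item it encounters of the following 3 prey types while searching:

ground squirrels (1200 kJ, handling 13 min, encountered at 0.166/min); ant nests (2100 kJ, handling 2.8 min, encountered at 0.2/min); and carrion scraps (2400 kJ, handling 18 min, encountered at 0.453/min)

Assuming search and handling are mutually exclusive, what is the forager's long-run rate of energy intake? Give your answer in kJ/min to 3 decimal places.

R = Σλ_iE_i / (1 + Σλ_ih_i)
Numerator: 0.166×1200 + 0.2×2100 + 0.453×2400 = 1706
Denominator: 1 + 0.166×13 + 0.2×2.8 + 0.453×18 = 11.87
R = 1706/11.87 = 143.7 kJ/min

143.733 kJ/min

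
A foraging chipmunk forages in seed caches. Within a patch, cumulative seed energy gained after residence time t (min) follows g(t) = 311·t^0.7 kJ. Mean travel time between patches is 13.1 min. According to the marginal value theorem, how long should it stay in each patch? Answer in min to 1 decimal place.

By the marginal value theorem, leave when the instantaneous gain rate g'(t) equals the habitat-wide average g(t)/(T + t).
g'(t) = 0.7·311·t^-0.3. Setting 0.7·311·t^-0.3 = 311·t^0.7/(13.1+t) gives 0.7(13.1+t) = t, so 0.30·t = 0.7×13.1.
t* = 0.7×13.1/0.30 = 30.57 min.

30.6 min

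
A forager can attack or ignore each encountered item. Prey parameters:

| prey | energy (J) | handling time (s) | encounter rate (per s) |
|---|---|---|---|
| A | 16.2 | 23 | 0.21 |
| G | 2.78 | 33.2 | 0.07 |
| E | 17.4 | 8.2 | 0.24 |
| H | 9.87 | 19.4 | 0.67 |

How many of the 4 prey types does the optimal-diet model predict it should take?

1

Profitabilities (E/h, J/s): E 2.12, A 0.704, H 0.509, G 0.0837. Add prey in this order while the next type's profitability exceeds the intake rate on those already taken.
Rate on top 1: 1.407. A: 0.704 < 1.407 → exclude; stop.
Optimal diet: E — 1 of 4 types.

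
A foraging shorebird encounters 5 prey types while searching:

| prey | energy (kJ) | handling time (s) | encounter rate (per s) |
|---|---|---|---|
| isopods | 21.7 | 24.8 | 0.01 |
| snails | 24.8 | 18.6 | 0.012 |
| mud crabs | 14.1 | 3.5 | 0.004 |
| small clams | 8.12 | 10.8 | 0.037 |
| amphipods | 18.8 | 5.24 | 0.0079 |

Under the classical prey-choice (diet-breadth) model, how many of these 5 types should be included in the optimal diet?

5

Rank by E/h (kJ/s): mud crabs 4.03, amphipods 3.59, snails 1.33, isopods 0.875, small clams 0.752. Include each in turn until the next type's E/h falls below the running intake rate.
Rate on top 1: 0.05562. amphipods: 3.59 > 0.05562 → include.
Rate on top 2: 0.1942. snails: 1.33 > 0.1942 → include.
Rate on top 3: 0.393. isopods: 0.875 > 0.393 → include.
Rate on top 4: 0.4713. small clams: 0.752 > 0.4713 → include.
Optimal diet: mud crabs, amphipods, snails, isopods, small clams — 5 of 5 types.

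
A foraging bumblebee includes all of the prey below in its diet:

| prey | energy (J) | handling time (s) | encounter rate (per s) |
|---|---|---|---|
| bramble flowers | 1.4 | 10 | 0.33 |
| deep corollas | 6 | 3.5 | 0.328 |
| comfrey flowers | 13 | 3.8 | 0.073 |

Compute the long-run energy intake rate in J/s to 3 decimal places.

0.590 J/s

R = (0.33×1.4 + 0.328×6 + 0.073×13) / (1 + 0.33×10 + 0.328×3.5 + 0.073×3.8) = 3.379/5.725 = 0.5902 J/s.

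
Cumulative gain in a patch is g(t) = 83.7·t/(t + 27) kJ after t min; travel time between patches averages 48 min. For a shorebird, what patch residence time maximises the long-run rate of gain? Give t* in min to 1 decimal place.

36.0 min

By the marginal value theorem, leave when the instantaneous gain rate g'(t) equals the habitat-wide average g(t)/(T + t).
g'(t) = 83.7·27/(t + 27)². Setting 83.7·27/(t+27)² = 83.7t/[(t+27)(48+t)] gives 27(48+t) = t(t+27), so t² = 27×48 = 1296.
t* = √1296 = 36 min.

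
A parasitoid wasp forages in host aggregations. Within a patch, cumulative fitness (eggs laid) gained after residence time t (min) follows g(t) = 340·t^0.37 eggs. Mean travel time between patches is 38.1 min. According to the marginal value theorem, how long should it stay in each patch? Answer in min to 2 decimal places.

Maximise g(t)/(T+t): set derivative to zero → g'(t)(T+t) = g(t).
g'(t) = 0.37·340·t^-0.63. Setting 0.37·340·t^-0.63 = 340·t^0.37/(38.1+t) gives 0.37(38.1+t) = t, so 0.63·t = 0.37×38.1.
t* = 0.37×38.1/0.63 = 22.38 min.

22.38 min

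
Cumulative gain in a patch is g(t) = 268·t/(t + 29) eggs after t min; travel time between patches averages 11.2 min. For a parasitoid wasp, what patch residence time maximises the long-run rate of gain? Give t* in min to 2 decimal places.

Optimal t* satisfies g'(t*) = g(t*)/(T + t*).
g'(t) = 268·29/(t + 29)². Setting 268·29/(t+29)² = 268t/[(t+29)(11.2+t)] gives 29(11.2+t) = t(t+29), so t² = 29×11.2 = 324.8.
t* = √324.8 = 18.02 min.

18.02 min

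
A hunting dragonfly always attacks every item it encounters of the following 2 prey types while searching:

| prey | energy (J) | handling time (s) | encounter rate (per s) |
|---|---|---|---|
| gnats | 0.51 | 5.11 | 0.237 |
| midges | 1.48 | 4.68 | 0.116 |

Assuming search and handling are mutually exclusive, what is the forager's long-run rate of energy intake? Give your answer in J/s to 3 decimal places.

0.106 J/s

R = (0.237×0.51 + 0.116×1.48) / (1 + 0.237×5.11 + 0.116×4.68) = 0.2925/2.754 = 0.1062 J/s.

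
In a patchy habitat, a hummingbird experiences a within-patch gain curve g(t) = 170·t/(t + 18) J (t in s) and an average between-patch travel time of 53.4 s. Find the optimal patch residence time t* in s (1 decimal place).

31.0 s

By the marginal value theorem, leave when the instantaneous gain rate g'(t) equals the habitat-wide average g(t)/(T + t).
g'(t) = 170·18/(t + 18)². Setting 170·18/(t+18)² = 170t/[(t+18)(53.4+t)] gives 18(53.4+t) = t(t+18), so t² = 18×53.4 = 961.2.
t* = √961.2 = 31 s.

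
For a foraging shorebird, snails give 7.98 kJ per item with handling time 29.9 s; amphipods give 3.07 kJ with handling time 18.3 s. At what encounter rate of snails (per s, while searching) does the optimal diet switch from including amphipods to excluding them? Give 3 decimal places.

0.057 per s

Drop amphipods once their profitability E₂/h₂ falls below the rate achievable on snails alone: E₂/h₂ = λE₁/(1 + λh₁).
Solve for λ: λE₁h₂ = E₂(1 + λh₁) → λ(E₁h₂ − E₂h₁) = E₂ → λ = E₂/(E₁h₂ − E₂h₁).
λ = 3.07/(7.98×18.3 − 3.07×29.9) = 3.07/54.24 = 0.0566 per s.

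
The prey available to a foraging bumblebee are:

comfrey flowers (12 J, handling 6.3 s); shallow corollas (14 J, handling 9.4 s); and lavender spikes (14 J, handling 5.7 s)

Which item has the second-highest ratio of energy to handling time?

comfrey flowers

In descending order of E/h:
lavender spikes: 14/5.7 = 2.46 J/s
comfrey flowers: 12/6.3 = 1.9 J/s
shallow corollas: 14/9.4 = 1.49 J/s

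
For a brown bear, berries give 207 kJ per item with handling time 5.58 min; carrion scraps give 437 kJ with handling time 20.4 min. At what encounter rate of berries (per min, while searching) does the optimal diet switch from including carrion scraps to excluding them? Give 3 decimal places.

0.245 per min

The zero-one rule: include carrion scraps iff E₂/h₂ > λE₁/(1+λh₁). Equality gives the switch point.
λE₁h₂ = E₂ + λE₂h₁ ⇒ λ = E₂/(E₁h₂ − E₂h₁) = 437/(4223 − 2438) = 0.2449 per min.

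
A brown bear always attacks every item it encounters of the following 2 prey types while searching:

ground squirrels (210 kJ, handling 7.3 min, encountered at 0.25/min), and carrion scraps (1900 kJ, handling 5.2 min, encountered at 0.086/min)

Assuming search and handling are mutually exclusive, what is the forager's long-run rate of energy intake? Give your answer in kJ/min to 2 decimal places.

Energy encountered per unit search time: 0.25×210 + 0.086×1900 = 215.9 kJ/min.
Handling time per unit search time: 0.25×7.3 + 0.086×5.2 = 2.272.
Rate = 215.9/(1 + 2.272) = 65.98 kJ/min.

65.98 kJ/min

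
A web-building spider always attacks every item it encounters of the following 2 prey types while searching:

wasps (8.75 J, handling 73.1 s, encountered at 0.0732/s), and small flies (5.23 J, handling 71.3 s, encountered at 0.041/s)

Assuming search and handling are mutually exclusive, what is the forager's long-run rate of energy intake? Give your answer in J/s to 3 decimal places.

0.092 J/s

R = (0.0732×8.75 + 0.041×5.23) / (1 + 0.0732×73.1 + 0.041×71.3) = 0.8549/9.274 = 0.09218 J/s.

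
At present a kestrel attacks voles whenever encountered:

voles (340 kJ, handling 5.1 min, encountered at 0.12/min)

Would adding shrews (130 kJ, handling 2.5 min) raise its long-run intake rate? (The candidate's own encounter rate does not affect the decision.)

Intake rate on the current diet: R = (0.12×340) / (1 + 0.12×5.1) = 40.8/1.612 = 25.31 kJ/min.
Profitability of shrews: 130/2.5 = 52 kJ/min.
Since 52 > R, including shrews increases the long-run rate.

Yes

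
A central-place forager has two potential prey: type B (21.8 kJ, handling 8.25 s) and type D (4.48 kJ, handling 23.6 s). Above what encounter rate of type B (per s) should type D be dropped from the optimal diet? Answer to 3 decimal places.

Drop type D once their profitability E₂/h₂ falls below the rate achievable on type B alone: E₂/h₂ = λE₁/(1 + λh₁).
Solve for λ: λE₁h₂ = E₂(1 + λh₁) → λ(E₁h₂ − E₂h₁) = E₂ → λ = E₂/(E₁h₂ − E₂h₁).
λ = 4.48/(21.8×23.6 − 4.48×8.25) = 4.48/477.5 = 0.009382 per s.

0.009 per s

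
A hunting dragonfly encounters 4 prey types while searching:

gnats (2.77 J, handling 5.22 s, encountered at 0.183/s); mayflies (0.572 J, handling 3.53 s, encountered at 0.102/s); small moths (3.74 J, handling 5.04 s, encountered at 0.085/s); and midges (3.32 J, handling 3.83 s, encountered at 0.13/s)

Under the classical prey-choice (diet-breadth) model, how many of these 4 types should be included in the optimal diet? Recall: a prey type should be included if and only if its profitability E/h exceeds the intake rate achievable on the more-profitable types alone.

3

Rank by E/h (J/s): midges 0.867, small moths 0.742, gnats 0.531, mayflies 0.162. Include each in turn until the next type's E/h falls below the running intake rate.
Rate on top 1: 0.2881. small moths: 0.742 > 0.2881 → include.
Rate on top 2: 0.3891. gnats: 0.531 > 0.3891 → include.
Rate on top 3: 0.436. mayflies: 0.162 < 0.436 → exclude; stop.
Optimal diet: midges, small moths, gnats — 3 of 4 types.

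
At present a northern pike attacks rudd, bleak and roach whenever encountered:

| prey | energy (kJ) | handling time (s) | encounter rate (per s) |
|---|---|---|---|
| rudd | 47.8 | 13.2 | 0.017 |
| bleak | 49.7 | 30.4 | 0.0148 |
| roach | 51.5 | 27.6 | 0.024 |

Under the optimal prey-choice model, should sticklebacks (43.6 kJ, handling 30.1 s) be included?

On rudd, bleak and roach alone, R = ΣλE/(1+Σλh) = 2.784/2.337 = 1.191 kJ/s.
Profitability of sticklebacks: 43.6/30.1 = 1.449 kJ/s.
1.449 > 1.191, so adding sticklebacks raises the average — include it.

Yes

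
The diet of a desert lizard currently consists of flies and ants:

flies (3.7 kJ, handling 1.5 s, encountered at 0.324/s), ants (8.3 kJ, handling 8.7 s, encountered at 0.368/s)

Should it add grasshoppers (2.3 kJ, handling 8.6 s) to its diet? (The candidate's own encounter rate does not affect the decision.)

No

Current rate: (0.324×3.7 + 0.368×8.3)/(1 + 0.324×1.5 + 0.368×8.7) = 0.9073 kJ/s.
grasshoppers: E/h = 2.3/8.6 = 0.2674 kJ/s.
0.2674 < 0.9073, so adding grasshoppers would lower the average — exclude it.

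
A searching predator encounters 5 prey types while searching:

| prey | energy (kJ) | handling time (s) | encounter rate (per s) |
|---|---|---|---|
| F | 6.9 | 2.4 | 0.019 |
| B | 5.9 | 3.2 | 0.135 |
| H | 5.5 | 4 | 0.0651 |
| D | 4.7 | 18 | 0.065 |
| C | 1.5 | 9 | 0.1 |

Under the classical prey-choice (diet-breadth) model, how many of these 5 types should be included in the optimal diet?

3

E/h in descending order: F 2.88, B 1.84, H 1.38, D 0.261, C 0.167 kJ/s. The optimal diet is the largest prefix of this list for which every included type satisfies E_i/h_i > R on the types above it.
Rate on top 1: 0.1254. B: 1.84 > 0.1254 → include.
Rate on top 2: 0.6278. H: 1.38 > 0.6278 → include.
Rate on top 3: 0.7397. D: 0.261 < 0.7397 → exclude; stop.
Optimal diet: F, B, H — 3 of 5 types.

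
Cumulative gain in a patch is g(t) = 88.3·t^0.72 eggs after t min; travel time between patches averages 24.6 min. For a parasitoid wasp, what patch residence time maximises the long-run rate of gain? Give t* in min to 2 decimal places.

63.26 min

By the marginal value theorem, leave when the instantaneous gain rate g'(t) equals the habitat-wide average g(t)/(T + t).
g'(t) = 0.72·88.3·t^-0.28. Setting 0.72·88.3·t^-0.28 = 88.3·t^0.72/(24.6+t) gives 0.72(24.6+t) = t, so 0.28·t = 0.72×24.6.
t* = 0.72×24.6/0.28 = 63.26 min.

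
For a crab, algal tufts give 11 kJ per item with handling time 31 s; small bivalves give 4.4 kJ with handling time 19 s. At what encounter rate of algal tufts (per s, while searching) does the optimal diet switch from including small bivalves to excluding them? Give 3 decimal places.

Drop small bivalves once their profitability E₂/h₂ falls below the rate achievable on algal tufts alone: E₂/h₂ = λE₁/(1 + λh₁).
Solve for λ: λE₁h₂ = E₂(1 + λh₁) → λ(E₁h₂ − E₂h₁) = E₂ → λ = E₂/(E₁h₂ − E₂h₁).
λ = 4.4/(11×19 − 4.4×31) = 4.4/72.6 = 0.06061 per s.

0.061 per s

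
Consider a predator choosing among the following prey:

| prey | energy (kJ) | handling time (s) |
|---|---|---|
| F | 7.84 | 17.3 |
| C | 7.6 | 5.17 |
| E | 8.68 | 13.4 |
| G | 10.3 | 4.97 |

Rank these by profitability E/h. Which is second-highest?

C

Profitability E/h (kJ/s): F = 7.84/17.3 = 0.453, C = 7.6/5.17 = 1.47, E = 8.68/13.4 = 0.648, G = 10.3/4.97 = 2.07.
Ranked: G > C > E > F.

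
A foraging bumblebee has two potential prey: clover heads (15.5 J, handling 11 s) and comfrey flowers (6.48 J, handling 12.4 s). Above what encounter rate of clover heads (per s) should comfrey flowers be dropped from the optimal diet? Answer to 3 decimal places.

Drop comfrey flowers once their profitability E₂/h₂ falls below the rate achievable on clover heads alone: E₂/h₂ = λE₁/(1 + λh₁).
Solve for λ: λE₁h₂ = E₂(1 + λh₁) → λ(E₁h₂ − E₂h₁) = E₂ → λ = E₂/(E₁h₂ − E₂h₁).
λ = 6.48/(15.5×12.4 − 6.48×11) = 6.48/120.9 = 0.05359 per s.

0.054 per s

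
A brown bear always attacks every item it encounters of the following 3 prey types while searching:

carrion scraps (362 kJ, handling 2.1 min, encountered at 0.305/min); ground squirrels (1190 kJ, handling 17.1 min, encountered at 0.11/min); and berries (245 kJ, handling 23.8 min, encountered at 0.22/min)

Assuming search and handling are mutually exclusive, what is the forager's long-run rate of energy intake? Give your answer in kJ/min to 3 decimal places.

Energy encountered per unit search time: 0.305×362 + 0.11×1190 + 0.22×245 = 295.2 kJ/min.
Handling time per unit search time: 0.305×2.1 + 0.11×17.1 + 0.22×23.8 = 7.758.
Rate = 295.2/(1 + 7.758) = 33.71 kJ/min.

33.709 kJ/min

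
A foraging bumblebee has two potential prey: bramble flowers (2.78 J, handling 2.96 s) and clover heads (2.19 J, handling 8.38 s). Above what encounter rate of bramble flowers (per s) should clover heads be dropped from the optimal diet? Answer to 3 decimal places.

0.130 per s

Drop clover heads once their profitability E₂/h₂ falls below the rate achievable on bramble flowers alone: E₂/h₂ = λE₁/(1 + λh₁).
Solve for λ: λE₁h₂ = E₂(1 + λh₁) → λ(E₁h₂ − E₂h₁) = E₂ → λ = E₂/(E₁h₂ − E₂h₁).
λ = 2.19/(2.78×8.38 − 2.19×2.96) = 2.19/16.81 = 0.1302 per s.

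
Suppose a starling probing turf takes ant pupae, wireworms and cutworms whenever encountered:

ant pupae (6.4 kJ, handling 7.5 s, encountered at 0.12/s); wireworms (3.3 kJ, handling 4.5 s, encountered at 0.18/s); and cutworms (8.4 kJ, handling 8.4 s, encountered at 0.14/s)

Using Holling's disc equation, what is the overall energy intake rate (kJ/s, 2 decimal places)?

0.65 kJ/s

R = Σλ_iE_i / (1 + Σλ_ih_i)
Numerator: 0.12×6.4 + 0.18×3.3 + 0.14×8.4 = 2.538
Denominator: 1 + 0.12×7.5 + 0.18×4.5 + 0.14×8.4 = 3.886
R = 2.538/3.886 = 0.6531 kJ/s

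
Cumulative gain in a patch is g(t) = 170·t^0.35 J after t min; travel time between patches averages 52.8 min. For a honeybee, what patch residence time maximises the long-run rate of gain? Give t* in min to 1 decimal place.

Optimal t* satisfies g'(t*) = g(t*)/(T + t*).
g'(t) = 0.35·170·t^-0.65. Setting 0.35·170·t^-0.65 = 170·t^0.35/(52.8+t) gives 0.35(52.8+t) = t, so 0.65·t = 0.35×52.8.
t* = 0.35×52.8/0.65 = 28.43 min.

28.4 min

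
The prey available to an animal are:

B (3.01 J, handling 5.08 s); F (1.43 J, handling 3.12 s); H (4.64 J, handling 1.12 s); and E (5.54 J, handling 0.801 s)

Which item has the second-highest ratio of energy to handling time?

In descending order of E/h:
E: 5.54/0.801 = 6.92 J/s
H: 4.64/1.12 = 4.14 J/s
B: 3.01/5.08 = 0.593 J/s
F: 1.43/3.12 = 0.458 J/s

H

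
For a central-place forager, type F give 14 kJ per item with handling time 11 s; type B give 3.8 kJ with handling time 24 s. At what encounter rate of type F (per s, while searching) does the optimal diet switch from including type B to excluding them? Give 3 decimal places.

0.013 per s

The zero-one rule: include type B iff E₂/h₂ > λE₁/(1+λh₁). Equality gives the switch point.
λE₁h₂ = E₂ + λE₂h₁ ⇒ λ = E₂/(E₁h₂ − E₂h₁) = 3.8/(336 − 41.8) = 0.01292 per s.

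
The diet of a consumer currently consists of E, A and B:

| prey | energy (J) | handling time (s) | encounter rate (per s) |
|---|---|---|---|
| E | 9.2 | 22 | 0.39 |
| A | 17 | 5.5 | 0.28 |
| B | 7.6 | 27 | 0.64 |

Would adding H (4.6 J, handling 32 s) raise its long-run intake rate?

No

Intake rate on the current diet: R = (0.39×9.2 + 0.28×17 + 0.64×7.6) / (1 + 0.39×22 + 0.28×5.5 + 0.64×27) = 13.21/28.4 = 0.4652 J/s.
H: E/h = 4.6/32 = 0.1437 J/s.
Since 0.1437 < R, time spent handling H is better spent searching.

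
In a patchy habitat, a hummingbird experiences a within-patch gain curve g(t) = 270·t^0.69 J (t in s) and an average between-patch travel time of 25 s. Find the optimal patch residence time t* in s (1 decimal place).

Maximise g(t)/(T+t): set derivative to zero → g'(t)(T+t) = g(t).
g'(t) = 0.69·270·t^-0.31. Setting 0.69·270·t^-0.31 = 270·t^0.69/(25+t) gives 0.69(25+t) = t, so 0.31·t = 0.69×25.
t* = 0.69×25/0.31 = 55.65 s.

55.6 s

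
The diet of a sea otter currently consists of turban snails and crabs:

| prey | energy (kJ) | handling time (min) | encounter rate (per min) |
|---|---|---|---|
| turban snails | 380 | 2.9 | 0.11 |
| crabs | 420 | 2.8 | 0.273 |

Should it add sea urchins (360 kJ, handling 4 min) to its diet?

On turban snails and crabs alone, R = ΣλE/(1+Σλh) = 156.5/2.083 = 75.1 kJ/min.
sea urchins: E/h = 360/4 = 90 kJ/min.
90 > 75.1, so adding sea urchins raises the average — include it.

Yes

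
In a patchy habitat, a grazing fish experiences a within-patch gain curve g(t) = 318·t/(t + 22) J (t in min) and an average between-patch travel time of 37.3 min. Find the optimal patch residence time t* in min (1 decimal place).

Optimal t* satisfies g'(t*) = g(t*)/(T + t*).
g'(t) = 318·22/(t + 22)². Setting 318·22/(t+22)² = 318t/[(t+22)(37.3+t)] gives 22(37.3+t) = t(t+22), so t² = 22×37.3 = 820.6.
t* = √820.6 = 28.65 min.

28.6 min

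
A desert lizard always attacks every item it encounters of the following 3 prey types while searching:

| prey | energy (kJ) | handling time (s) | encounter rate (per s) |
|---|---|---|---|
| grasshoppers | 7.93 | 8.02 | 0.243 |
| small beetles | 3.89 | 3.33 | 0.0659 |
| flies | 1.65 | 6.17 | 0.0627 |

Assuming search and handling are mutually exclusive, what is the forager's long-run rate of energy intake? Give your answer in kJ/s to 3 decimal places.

R = Σλ_iE_i / (1 + Σλ_ih_i)
Numerator: 0.243×7.93 + 0.0659×3.89 + 0.0627×1.65 = 2.287
Denominator: 1 + 0.243×8.02 + 0.0659×3.33 + 0.0627×6.17 = 3.555
R = 2.287/3.555 = 0.6432 kJ/s

0.643 kJ/s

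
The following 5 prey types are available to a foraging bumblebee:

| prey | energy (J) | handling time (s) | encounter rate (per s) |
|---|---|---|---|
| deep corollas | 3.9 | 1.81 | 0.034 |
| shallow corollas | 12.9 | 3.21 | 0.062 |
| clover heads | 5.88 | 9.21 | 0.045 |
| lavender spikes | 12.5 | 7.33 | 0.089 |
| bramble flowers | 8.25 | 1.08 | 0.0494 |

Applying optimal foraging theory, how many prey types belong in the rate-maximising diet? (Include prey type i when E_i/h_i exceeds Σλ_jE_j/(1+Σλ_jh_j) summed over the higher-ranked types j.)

4

E/h in descending order: bramble flowers 7.64, shallow corollas 4.02, deep corollas 2.15, lavender spikes 1.71, clover heads 0.638 J/s. The optimal diet is the largest prefix of this list for which every included type satisfies E_i/h_i > R on the types above it.
Rate on top 1: 0.3869. shallow corollas: 4.02 > 0.3869 → include.
Rate on top 2: 0.9641. deep corollas: 2.15 > 0.9641 → include.
Rate on top 3: 1.02. lavender spikes: 1.71 > 1.02 → include.
Rate on top 4: 1.247. clover heads: 0.638 < 1.247 → exclude; stop.
Optimal diet: bramble flowers, shallow corollas, deep corollas, lavender spikes — 4 of 5 types.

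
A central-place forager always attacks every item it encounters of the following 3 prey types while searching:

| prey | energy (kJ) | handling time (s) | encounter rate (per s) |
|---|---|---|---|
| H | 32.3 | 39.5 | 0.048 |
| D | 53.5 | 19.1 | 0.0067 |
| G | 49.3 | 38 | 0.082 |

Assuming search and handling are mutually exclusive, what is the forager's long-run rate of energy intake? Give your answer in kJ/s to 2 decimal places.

0.97 kJ/s

R = (0.048×32.3 + 0.0067×53.5 + 0.082×49.3) / (1 + 0.048×39.5 + 0.0067×19.1 + 0.082×38) = 5.951/6.14 = 0.9693 kJ/s.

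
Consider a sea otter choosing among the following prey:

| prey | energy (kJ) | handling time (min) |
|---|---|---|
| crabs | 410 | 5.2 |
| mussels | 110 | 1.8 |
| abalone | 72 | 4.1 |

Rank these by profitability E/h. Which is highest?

crabs

In descending order of E/h:
crabs: 410/5.2 = 78.8 kJ/min
mussels: 110/1.8 = 61.1 kJ/min
abalone: 72/4.1 = 17.6 kJ/min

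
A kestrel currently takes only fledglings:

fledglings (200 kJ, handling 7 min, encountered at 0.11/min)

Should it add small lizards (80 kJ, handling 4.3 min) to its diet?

Current rate: (0.11×200)/(1 + 0.11×7) = 12.43 kJ/min.
small lizards: E/h = 80/4.3 = 18.6 kJ/min.
18.6 > 12.43, so adding small lizards raises the average — include it.

Yes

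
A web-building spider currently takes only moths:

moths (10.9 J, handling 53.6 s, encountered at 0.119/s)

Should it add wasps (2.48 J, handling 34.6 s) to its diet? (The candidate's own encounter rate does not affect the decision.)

Intake rate on the current diet: R = (0.119×10.9) / (1 + 0.119×53.6) = 1.297/7.378 = 0.1758 J/s.
Profitability of wasps: 2.48/34.6 = 0.07168 J/s.
0.07168 < 0.1758, so adding wasps would lower the average — exclude it.

No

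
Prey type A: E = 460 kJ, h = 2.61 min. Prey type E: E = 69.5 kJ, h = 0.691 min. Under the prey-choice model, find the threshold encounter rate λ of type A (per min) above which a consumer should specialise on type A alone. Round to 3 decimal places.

0.509 per min

The zero-one rule: include type E iff E₂/h₂ > λE₁/(1+λh₁). Equality gives the switch point.
λE₁h₂ = E₂ + λE₂h₁ ⇒ λ = E₂/(E₁h₂ − E₂h₁) = 69.5/(317.9 − 181.4) = 0.5093 per min.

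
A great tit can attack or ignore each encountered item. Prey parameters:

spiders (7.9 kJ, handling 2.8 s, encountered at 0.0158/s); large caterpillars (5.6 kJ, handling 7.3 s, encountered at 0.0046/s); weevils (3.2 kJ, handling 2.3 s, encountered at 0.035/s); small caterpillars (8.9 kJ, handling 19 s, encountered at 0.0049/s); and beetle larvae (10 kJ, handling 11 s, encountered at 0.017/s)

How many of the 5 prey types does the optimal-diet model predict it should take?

5

Profitabilities (E/h, kJ/s): spiders 2.82, weevils 1.39, beetle larvae 0.909, large caterpillars 0.767, small caterpillars 0.468. Add prey in this order while the next type's profitability exceeds the intake rate on those already taken.
Rate on top 1: 0.1195. weevils: 1.39 > 0.1195 → include.
Rate on top 2: 0.2106. beetle larvae: 0.909 > 0.2106 → include.
Rate on top 3: 0.3101. large caterpillars: 0.767 > 0.3101 → include.
Rate on top 4: 0.3215. small caterpillars: 0.468 > 0.3215 → include.
Optimal diet: spiders, weevils, beetle larvae, large caterpillars, small caterpillars — 5 of 5 types.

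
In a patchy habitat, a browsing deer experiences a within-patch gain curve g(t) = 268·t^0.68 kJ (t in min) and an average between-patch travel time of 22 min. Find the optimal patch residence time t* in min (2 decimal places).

46.75 min

By the marginal value theorem, leave when the instantaneous gain rate g'(t) equals the habitat-wide average g(t)/(T + t).
g'(t) = 0.68·268·t^-0.32. Setting 0.68·268·t^-0.32 = 268·t^0.68/(22+t) gives 0.68(22+t) = t, so 0.32·t = 0.68×22.
t* = 0.68×22/0.32 = 46.75 min.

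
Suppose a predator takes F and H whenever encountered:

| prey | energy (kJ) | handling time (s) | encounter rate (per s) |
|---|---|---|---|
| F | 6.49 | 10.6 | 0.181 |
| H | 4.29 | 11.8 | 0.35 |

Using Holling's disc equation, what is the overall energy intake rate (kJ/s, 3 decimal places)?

Energy encountered per unit search time: 0.181×6.49 + 0.35×4.29 = 2.676 kJ/s.
Handling time per unit search time: 0.181×10.6 + 0.35×11.8 = 6.049.
Rate = 2.676/(1 + 6.049) = 0.3797 kJ/s.

0.380 kJ/s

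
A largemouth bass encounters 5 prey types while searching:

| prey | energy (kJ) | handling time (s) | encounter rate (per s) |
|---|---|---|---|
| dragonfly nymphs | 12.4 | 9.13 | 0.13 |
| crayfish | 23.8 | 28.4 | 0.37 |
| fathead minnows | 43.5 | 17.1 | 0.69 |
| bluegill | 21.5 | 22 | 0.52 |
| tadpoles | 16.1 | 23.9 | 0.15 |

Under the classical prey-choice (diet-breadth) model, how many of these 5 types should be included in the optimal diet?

1

E/h in descending order: fathead minnows 2.54, dragonfly nymphs 1.36, bluegill 0.977, crayfish 0.838, tadpoles 0.674 kJ/s. The optimal diet is the largest prefix of this list for which every included type satisfies E_i/h_i > R on the types above it.
Rate on top 1: 2.345. dragonfly nymphs: 1.36 < 2.345 → exclude; stop.
Optimal diet: fathead minnows — 1 of 5 types.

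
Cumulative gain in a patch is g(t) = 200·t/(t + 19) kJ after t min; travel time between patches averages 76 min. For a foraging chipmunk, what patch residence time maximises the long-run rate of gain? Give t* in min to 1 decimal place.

Optimal t* satisfies g'(t*) = g(t*)/(T + t*).
g'(t) = 200·19/(t + 19)². Setting 200·19/(t+19)² = 200t/[(t+19)(76+t)] gives 19(76+t) = t(t+19), so t² = 19×76 = 1444.
t* = √1444 = 38 min.

38.0 min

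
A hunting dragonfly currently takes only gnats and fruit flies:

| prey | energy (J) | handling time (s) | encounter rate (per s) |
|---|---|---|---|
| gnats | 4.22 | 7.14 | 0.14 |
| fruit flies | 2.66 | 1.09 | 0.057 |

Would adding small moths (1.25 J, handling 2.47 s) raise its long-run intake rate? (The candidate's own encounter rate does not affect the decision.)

On gnats and fruit flies alone, R = ΣλE/(1+Σλh) = 0.7424/2.062 = 0.3601 J/s.
small moths: E/h = 1.25/2.47 = 0.5061 J/s.
Since 0.5061 > R, including small moths increases the long-run rate.

Yes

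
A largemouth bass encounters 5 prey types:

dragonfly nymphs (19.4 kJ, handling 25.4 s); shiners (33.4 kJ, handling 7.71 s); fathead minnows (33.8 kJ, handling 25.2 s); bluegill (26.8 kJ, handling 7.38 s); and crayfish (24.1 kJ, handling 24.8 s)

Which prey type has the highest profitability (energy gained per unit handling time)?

Profitability E/h (kJ/s): dragonfly nymphs = 19.4/25.4 = 0.764, shiners = 33.4/7.71 = 4.33, fathead minnows = 33.8/25.2 = 1.34, bluegill = 26.8/7.38 = 3.63, crayfish = 24.1/24.8 = 0.972.
Ranked: shiners > bluegill > fathead minnows > crayfish > dragonfly nymphs.

shiners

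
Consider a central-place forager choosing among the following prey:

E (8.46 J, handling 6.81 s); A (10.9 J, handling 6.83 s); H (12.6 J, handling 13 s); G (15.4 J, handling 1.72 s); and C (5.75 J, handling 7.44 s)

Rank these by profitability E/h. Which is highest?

G

Profitability E/h (J/s): E = 8.46/6.81 = 1.24, A = 10.9/6.83 = 1.6, H = 12.6/13 = 0.969, G = 15.4/1.72 = 8.95, C = 5.75/7.44 = 0.773.
Ranked: G > A > E > H > C.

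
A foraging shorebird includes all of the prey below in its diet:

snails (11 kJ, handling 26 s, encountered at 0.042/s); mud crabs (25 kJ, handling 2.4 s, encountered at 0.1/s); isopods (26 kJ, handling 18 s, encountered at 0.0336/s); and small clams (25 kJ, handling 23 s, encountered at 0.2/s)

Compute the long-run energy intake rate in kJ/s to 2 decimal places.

1.17 kJ/s

R = (0.042×11 + 0.1×25 + 0.0336×26 + 0.2×25) / (1 + 0.042×26 + 0.1×2.4 + 0.0336×18 + 0.2×23) = 8.836/7.537 = 1.172 kJ/s.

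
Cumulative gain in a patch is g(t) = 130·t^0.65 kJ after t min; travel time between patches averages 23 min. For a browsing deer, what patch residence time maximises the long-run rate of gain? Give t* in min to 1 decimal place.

42.7 min

Maximise g(t)/(T+t): set derivative to zero → g'(t)(T+t) = g(t).
g'(t) = 0.65·130·t^-0.35. Setting 0.65·130·t^-0.35 = 130·t^0.65/(23+t) gives 0.65(23+t) = t, so 0.35·t = 0.65×23.
t* = 0.65×23/0.35 = 42.71 min.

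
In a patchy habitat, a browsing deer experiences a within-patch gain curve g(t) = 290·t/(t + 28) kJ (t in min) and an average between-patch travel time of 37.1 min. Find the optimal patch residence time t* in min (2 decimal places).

32.23 min

Maximise g(t)/(T+t): set derivative to zero → g'(t)(T+t) = g(t).
g'(t) = 290·28/(t + 28)². Setting 290·28/(t+28)² = 290t/[(t+28)(37.1+t)] gives 28(37.1+t) = t(t+28), so t² = 28×37.1 = 1039.
t* = √1039 = 32.23 min.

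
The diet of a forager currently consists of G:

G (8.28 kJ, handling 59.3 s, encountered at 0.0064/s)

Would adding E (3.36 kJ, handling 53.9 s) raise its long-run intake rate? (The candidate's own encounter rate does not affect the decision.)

Yes

Current rate: (0.0064×8.28)/(1 + 0.0064×59.3) = 0.03841 kJ/s.
E: E/h = 3.36/53.9 = 0.06234 kJ/s.
Since 0.06234 > R, including E increases the long-run rate.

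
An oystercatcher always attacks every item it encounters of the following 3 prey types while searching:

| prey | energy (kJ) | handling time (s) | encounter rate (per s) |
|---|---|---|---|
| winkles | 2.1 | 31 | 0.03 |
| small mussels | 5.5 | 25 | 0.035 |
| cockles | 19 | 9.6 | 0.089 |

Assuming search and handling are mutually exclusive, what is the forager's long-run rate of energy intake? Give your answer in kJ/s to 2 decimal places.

R = (0.03×2.1 + 0.035×5.5 + 0.089×19) / (1 + 0.03×31 + 0.035×25 + 0.089×9.6) = 1.946/3.659 = 0.5319 kJ/s.

0.53 kJ/s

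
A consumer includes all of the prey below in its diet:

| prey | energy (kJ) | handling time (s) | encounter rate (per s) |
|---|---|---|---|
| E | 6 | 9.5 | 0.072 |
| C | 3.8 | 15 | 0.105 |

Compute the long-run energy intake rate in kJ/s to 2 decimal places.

0.25 kJ/s

R = (0.072×6 + 0.105×3.8) / (1 + 0.072×9.5 + 0.105×15) = 0.831/3.259 = 0.255 kJ/s.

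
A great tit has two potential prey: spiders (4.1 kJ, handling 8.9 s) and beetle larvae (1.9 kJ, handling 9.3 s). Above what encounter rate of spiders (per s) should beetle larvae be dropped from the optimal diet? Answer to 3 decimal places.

0.090 per s

Drop beetle larvae once their profitability E₂/h₂ falls below the rate achievable on spiders alone: E₂/h₂ = λE₁/(1 + λh₁).
Solve for λ: λE₁h₂ = E₂(1 + λh₁) → λ(E₁h₂ − E₂h₁) = E₂ → λ = E₂/(E₁h₂ − E₂h₁).
λ = 1.9/(4.1×9.3 − 1.9×8.9) = 1.9/21.22 = 0.08954 per s.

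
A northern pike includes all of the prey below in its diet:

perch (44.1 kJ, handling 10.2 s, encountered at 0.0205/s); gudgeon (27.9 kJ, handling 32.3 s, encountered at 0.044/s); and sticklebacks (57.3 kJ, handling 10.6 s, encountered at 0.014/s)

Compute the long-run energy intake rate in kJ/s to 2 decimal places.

1.06 kJ/s

R = Σλ_iE_i / (1 + Σλ_ih_i)
Numerator: 0.0205×44.1 + 0.044×27.9 + 0.014×57.3 = 2.934
Denominator: 1 + 0.0205×10.2 + 0.044×32.3 + 0.014×10.6 = 2.779
R = 2.934/2.779 = 1.056 kJ/s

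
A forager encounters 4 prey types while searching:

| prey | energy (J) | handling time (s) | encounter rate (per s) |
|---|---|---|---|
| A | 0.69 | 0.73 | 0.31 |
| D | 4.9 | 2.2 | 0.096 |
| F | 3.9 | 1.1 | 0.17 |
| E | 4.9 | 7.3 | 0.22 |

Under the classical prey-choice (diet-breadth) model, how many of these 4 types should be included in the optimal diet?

3

Rank by E/h (J/s): F 3.55, D 2.23, A 0.945, E 0.671. Include each in turn until the next type's E/h falls below the running intake rate.
Rate on top 1: 0.5586. D: 2.23 > 0.5586 → include.
Rate on top 2: 0.8106. A: 0.945 > 0.8106 → include.
Rate on top 3: 0.8294. E: 0.671 < 0.8294 → exclude; stop.
Optimal diet: F, D, A — 3 of 4 types.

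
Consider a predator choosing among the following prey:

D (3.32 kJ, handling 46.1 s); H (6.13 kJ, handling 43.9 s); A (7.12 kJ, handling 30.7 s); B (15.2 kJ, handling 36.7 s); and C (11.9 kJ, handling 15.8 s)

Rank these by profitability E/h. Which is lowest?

D

In descending order of E/h:
C: 11.9/15.8 = 0.753 kJ/s
B: 15.2/36.7 = 0.414 kJ/s
A: 7.12/30.7 = 0.232 kJ/s
H: 6.13/43.9 = 0.14 kJ/s
D: 3.32/46.1 = 0.072 kJ/s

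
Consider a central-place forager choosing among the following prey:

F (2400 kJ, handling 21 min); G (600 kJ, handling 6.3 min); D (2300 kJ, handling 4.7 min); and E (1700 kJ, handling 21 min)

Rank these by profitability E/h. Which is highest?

D

Profitability E/h (kJ/min): F = 2400/21 = 114, G = 600/6.3 = 95.2, D = 2300/4.7 = 489, E = 1700/21 = 81.
Ranked: D > F > G > E.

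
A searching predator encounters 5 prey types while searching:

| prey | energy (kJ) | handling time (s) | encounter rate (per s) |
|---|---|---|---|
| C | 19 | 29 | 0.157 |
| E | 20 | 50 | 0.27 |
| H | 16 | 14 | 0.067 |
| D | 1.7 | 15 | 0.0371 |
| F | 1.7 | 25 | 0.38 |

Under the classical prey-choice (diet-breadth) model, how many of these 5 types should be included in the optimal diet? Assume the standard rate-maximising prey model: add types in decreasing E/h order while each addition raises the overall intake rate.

Profitabilities (E/h, kJ/s): H 1.14, C 0.655, E 0.4, D 0.113, F 0.068. Add prey in this order while the next type's profitability exceeds the intake rate on those already taken.
Rate on top 1: 0.5531. C: 0.655 > 0.5531 → include.
Rate on top 2: 0.6247. E: 0.4 < 0.6247 → exclude; stop.
Optimal diet: H, C — 2 of 5 types.

2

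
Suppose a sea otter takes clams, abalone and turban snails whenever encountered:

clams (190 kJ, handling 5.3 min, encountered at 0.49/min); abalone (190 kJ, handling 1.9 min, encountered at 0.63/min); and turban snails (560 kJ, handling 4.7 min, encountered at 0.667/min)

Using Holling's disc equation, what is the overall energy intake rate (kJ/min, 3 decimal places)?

73.947 kJ/min

R = Σλ_iE_i / (1 + Σλ_ih_i)
Numerator: 0.49×190 + 0.63×190 + 0.667×560 = 586.3
Denominator: 1 + 0.49×5.3 + 0.63×1.9 + 0.667×4.7 = 7.929
R = 586.3/7.929 = 73.95 kJ/min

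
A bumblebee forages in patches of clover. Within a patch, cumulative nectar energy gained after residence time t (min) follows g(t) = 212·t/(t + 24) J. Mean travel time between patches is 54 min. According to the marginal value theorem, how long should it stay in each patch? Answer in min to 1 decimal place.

Maximise g(t)/(T+t): set derivative to zero → g'(t)(T+t) = g(t).
g'(t) = 212·24/(t + 24)². Setting 212·24/(t+24)² = 212t/[(t+24)(54+t)] gives 24(54+t) = t(t+24), so t² = 24×54 = 1296.
t* = √1296 = 36 min.

36.0 min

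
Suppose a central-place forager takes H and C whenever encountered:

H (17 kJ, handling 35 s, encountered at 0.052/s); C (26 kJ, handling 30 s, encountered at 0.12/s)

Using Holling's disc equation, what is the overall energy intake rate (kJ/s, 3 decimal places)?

0.624 kJ/s

R = (0.052×17 + 0.12×26) / (1 + 0.052×35 + 0.12×30) = 4.004/6.42 = 0.6237 kJ/s.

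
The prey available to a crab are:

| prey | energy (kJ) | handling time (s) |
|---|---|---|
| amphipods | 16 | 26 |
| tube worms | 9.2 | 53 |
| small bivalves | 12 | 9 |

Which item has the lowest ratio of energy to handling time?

tube worms

In descending order of E/h:
small bivalves: 12/9 = 1.33 kJ/s
amphipods: 16/26 = 0.615 kJ/s
tube worms: 9.2/53 = 0.174 kJ/s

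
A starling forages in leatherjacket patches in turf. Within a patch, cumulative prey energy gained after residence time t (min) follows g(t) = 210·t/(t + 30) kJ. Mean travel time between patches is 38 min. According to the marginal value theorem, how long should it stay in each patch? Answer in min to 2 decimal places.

33.76 min

Optimal t* satisfies g'(t*) = g(t*)/(T + t*).
g'(t) = 210·30/(t + 30)². Setting 210·30/(t+30)² = 210t/[(t+30)(38+t)] gives 30(38+t) = t(t+30), so t² = 30×38 = 1140.
t* = √1140 = 33.76 min.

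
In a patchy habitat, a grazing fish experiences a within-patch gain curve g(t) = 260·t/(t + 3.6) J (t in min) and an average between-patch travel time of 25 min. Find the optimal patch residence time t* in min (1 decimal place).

Maximise g(t)/(T+t): set derivative to zero → g'(t)(T+t) = g(t).
g'(t) = 260·3.6/(t + 3.6)². Setting 260·3.6/(t+3.6)² = 260t/[(t+3.6)(25+t)] gives 3.6(25+t) = t(t+3.6), so t² = 3.6×25 = 90.
t* = √90 = 9.487 min.

9.5 min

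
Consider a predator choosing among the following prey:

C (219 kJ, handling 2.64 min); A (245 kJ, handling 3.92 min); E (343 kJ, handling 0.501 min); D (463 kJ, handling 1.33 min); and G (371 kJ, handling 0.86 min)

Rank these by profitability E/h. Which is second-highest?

G

In descending order of E/h:
E: 343/0.501 = 685 kJ/min
G: 371/0.86 = 431 kJ/min
D: 463/1.33 = 348 kJ/min
C: 219/2.64 = 83 kJ/min
A: 245/3.92 = 62.5 kJ/min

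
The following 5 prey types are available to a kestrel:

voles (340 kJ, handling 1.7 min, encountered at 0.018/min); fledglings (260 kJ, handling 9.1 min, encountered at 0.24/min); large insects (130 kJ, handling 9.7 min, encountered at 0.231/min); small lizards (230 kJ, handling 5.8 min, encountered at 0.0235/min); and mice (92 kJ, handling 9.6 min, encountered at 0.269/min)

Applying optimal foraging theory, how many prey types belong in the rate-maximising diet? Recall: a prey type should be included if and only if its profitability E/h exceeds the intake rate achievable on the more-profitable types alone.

3

Profitabilities (E/h, kJ/min): voles 200, small lizards 39.7, fledglings 28.6, large insects 13.4, mice 9.58. Add prey in this order while the next type's profitability exceeds the intake rate on those already taken.
Rate on top 1: 5.938. small lizards: 39.7 > 5.938 → include.
Rate on top 2: 9.877. fledglings: 28.6 > 9.877 → include.
Rate on top 3: 22.06. large insects: 13.4 < 22.06 → exclude; stop.
Optimal diet: voles, small lizards, fledglings — 3 of 5 types.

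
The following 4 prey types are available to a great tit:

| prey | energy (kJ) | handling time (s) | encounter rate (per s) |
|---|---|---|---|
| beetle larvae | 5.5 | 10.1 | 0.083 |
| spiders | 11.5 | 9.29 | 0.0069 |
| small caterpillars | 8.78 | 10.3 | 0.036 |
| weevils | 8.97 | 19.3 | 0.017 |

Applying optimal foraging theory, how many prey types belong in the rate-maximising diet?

4

Rank by E/h (kJ/s): spiders 1.24, small caterpillars 0.852, beetle larvae 0.545, weevils 0.465. Include each in turn until the next type's E/h falls below the running intake rate.
Rate on top 1: 0.07457. small caterpillars: 0.852 > 0.07457 → include.
Rate on top 2: 0.2756. beetle larvae: 0.545 > 0.2756 → include.
Rate on top 3: 0.3748. weevils: 0.465 > 0.3748 → include.
Optimal diet: spiders, small caterpillars, beetle larvae, weevils — 4 of 4 types.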